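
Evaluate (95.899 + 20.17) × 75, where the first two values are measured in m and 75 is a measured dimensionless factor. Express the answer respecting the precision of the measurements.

8.7 × 10³ m

95.899 m + 20.17 m = 116.069 m; the sum is limited to 2 decimal places (5 s.f.).
Carrying full precision, 116.069 × 75 = 8705.175 m; 75 has 2 s.f., so the result keeps min(5, 2) = 2 s.f.
Rounded to 2 significant figures: 8.7 × 10³ m.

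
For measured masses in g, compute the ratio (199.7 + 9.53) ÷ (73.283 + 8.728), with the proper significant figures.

199.7 + 9.53 = 209.23, limited to 1 d.p. → 4 s.f.; 73.283 + 8.728 = 82.011, limited to 3 d.p. → 5 s.f.
Carrying full precision, 209.23 ÷ 82.011 = 2.55124312592…; keep min(4, 5) = 4 s.f.
Rounded to 4 significant figures: 2.551.

2.551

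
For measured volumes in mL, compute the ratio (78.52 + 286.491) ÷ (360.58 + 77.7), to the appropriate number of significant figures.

78.52 + 286.491 = 365.011, limited to 2 d.p. → 5 s.f.; 360.58 + 77.7 = 438.28, limited to 1 d.p. → 4 s.f.
Carrying full precision, 365.011 ÷ 438.28 = 0.832826047276…; keep min(5, 4) = 4 s.f.
Rounded to 4 significant figures: 8.328 × 10^-1.

8.328 × 10^-1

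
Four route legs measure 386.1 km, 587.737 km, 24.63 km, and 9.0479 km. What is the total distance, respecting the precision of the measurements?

386.1 km + 587.737 km + 24.63 km + 9.0479 km = 1007.5149 km.
Addition/subtraction keeps the fewest decimal places: 386.1 → 1 decimal place, 587.737 → 3 decimal places, 24.63 → 2 decimal places, 9.0479 → 4 decimal places; limit is 1.
Rounded to 1 decimal place: 1.0075 × 10^3 km.

1.0075 × 10^3 km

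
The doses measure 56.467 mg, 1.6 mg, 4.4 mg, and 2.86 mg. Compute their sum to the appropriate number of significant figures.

56.467 mg + 1.6 mg + 4.4 mg + 2.86 mg = 65.327 mg.
Addition/subtraction keeps the fewest decimal places: 56.467 → 3 decimal places, 1.6 → 1 decimal place, 4.4 → 1 decimal place, 2.86 → 2 decimal places; limit is 1.
Rounded to 1 decimal place: 65.3 mg.

65.3 mg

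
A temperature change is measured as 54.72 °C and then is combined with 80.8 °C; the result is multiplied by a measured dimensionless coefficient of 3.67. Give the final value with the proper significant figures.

497 °C

54.72 °C + 80.8 °C = 135.52 °C; the sum is limited to 1 decimal place (4 s.f.).
Carrying full precision, 135.52 × 3.67 = 497.3584 °C; 3.67 has 3 s.f., so the result keeps min(4, 3) = 3 s.f.
Rounded to 3 significant figures: 497 °C.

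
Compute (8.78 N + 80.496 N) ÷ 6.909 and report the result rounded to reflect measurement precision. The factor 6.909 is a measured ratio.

8.78 N + 80.496 N = 89.276 N; the sum is limited to 2 decimal places (4 s.f.).
Carrying full precision, 89.276 ÷ 6.909 = 12.9216963381… N; 6.909 has 4 s.f., so the result keeps min(4, 4) = 4 s.f.
Rounded to 4 significant figures: 12.92 N.

12.92 N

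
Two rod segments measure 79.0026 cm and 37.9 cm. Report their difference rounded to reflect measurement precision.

79.0026 cm − 37.9 cm = 41.1026 cm.
Addition/subtraction keeps the fewest decimal places: 79.0026 → 4 decimal places, 37.9 → 1 decimal place; limit is 1.
Rounded to 1 decimal place: 41.1 cm.

41.1 cm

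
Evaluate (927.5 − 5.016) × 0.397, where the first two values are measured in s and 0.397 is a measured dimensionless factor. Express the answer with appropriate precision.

3.66 × 10² s

927.5 s − 5.016 s = 922.484 s; the difference is limited to 1 decimal place (4 s.f.).
Carrying full precision, 922.484 × 0.397 = 366.226148 s; 0.397 has 3 s.f., so the result keeps min(4, 3) = 3 s.f.
Rounded to 3 significant figures: 3.66 × 10² s.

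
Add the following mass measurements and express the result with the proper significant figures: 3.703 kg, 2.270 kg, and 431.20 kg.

3.703 kg + 2.270 kg + 431.20 kg = 437.173 kg.
Addition/subtraction keeps the fewest decimal places: 3.703 → 3 decimal places, 2.270 → 3 decimal places, 431.20 → 2 decimal places; limit is 2.
Rounded to 2 decimal places: 4.3717 × 10^2 kg.

4.3717 × 10^2 kg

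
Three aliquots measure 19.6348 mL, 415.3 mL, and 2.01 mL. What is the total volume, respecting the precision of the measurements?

19.6348 mL + 415.3 mL + 2.01 mL = 436.9448 mL.
Addition/subtraction keeps the fewest decimal places: 19.6348 → 4 decimal places, 415.3 → 1 decimal place, 2.01 → 2 decimal places; limit is 1.
Rounded to 1 decimal place: 4.369 × 10^2 mL.

4.369 × 10^2 mL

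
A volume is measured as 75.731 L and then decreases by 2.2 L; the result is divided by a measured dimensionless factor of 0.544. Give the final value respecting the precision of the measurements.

135 L

75.731 L − 2.2 L = 73.531 L; the difference is limited to 1 decimal place (3 s.f.).
Carrying full precision, 73.531 ÷ 0.544 = 135.167279412… L; 0.544 has 3 s.f., so the result keeps min(3, 3) = 3 s.f.
Rounded to 3 significant figures: 135 L.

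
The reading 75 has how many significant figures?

75: every digit is nonzero and significant.

2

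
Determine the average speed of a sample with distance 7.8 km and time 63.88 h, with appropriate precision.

average speed = 7.8 km ÷ 63.88 h = 0.122103944897… km/h.
7.8 has 2 significant figures; 63.88 has 4.
Division/multiplication keeps the fewest: 2 significant figures.
Rounded: 0.12 km/h.

0.12 km/h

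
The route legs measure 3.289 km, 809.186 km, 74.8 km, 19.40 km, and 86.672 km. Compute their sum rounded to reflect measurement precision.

3.289 km + 809.186 km + 74.8 km + 19.40 km + 86.672 km = 993.347 km.
Addition/subtraction keeps the fewest decimal places: 3.289 → 3 decimal places, 809.186 → 3 decimal places, 74.8 → 1 decimal place, 19.40 → 2 decimal places, 86.672 → 3 decimal places; limit is 1.
Rounded to 1 decimal place: 993.3 km.

993.3 km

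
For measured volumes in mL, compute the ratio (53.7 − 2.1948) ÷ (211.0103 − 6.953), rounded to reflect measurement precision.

2.52 × 10⁻¹

53.7 − 2.1948 = 51.5052, limited to 1 d.p. → 3 s.f.; 211.0103 − 6.953 = 204.0573, limited to 3 d.p. → 6 s.f.
Carrying full precision, 51.5052 ÷ 204.0573 = 0.252405574317…; keep min(3, 6) = 3 s.f.
Rounded to 3 significant figures: 2.52 × 10⁻¹.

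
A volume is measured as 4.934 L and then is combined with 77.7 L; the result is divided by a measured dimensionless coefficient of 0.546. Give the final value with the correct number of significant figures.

151 L

4.934 L + 77.7 L = 82.634 L; the sum is limited to 1 decimal place (3 s.f.).
Carrying full precision, 82.634 ÷ 0.546 = 151.344322344… L; 0.546 has 3 s.f., so the result keeps min(3, 3) = 3 s.f.
Rounded to 3 significant figures: 151 L.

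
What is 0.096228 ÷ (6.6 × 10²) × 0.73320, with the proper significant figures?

1.1 × 10⁻⁴

0.096228 ÷ (6.6 × 10²) × 0.73320 = 0.00010690056
Multiplication/division keeps the fewest significant figures: 0.096228 → 5 s.f., 6.6 × 10² → 2 s.f., 0.73320 → 5 s.f.; limit is 2.
Rounded to 2 significant figures: 1.1 × 10⁻⁴.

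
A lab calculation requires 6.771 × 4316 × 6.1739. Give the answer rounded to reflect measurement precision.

6.771 × 4316 × 6.1739 = 180423.8063…
Multiplication/division keeps the fewest significant figures: 6.771 → 4 s.f., 4316 → 4 s.f., 6.1739 → 5 s.f.; limit is 4.
Rounded to 4 significant figures: 1.804 × 10^5.

1.804 × 10^5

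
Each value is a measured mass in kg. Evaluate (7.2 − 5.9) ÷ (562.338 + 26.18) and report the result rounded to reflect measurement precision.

7.2 − 5.9 = 1.3, limited to 1 d.p. → 2 s.f.; 562.338 + 26.18 = 588.518, limited to 2 d.p. → 5 s.f.
Carrying full precision, 1.3 ÷ 588.518 = 0.00220893838421…; keep min(2, 5) = 2 s.f.
Rounded to 2 significant figures: 2.2 × 10^-3.

2.2 × 10^-3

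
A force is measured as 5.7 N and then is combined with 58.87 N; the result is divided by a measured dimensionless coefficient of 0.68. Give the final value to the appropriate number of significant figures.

95 N

5.7 N + 58.87 N = 64.57 N; the sum is limited to 1 decimal place (3 s.f.).
Carrying full precision, 64.57 ÷ 0.68 = 94.9558823529… N; 0.68 has 2 s.f., so the result keeps min(3, 2) = 2 s.f.
Rounded to 2 significant figures: 95 N.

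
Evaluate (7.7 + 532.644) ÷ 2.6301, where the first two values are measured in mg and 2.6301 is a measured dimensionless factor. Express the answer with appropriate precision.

7.7 mg + 532.644 mg = 540.344 mg; the sum is limited to 1 decimal place (4 s.f.).
Carrying full precision, 540.344 ÷ 2.6301 = 205.446180754… mg; 2.6301 has 5 s.f., so the result keeps min(4, 5) = 4 s.f.
Rounded to 4 significant figures: 205.4 mg.

205.4 mg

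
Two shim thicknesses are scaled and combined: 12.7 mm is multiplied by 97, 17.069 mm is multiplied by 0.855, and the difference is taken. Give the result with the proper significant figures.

1.2 × 10^3 mm

12.7 × 97 = 1231.9 → 1.2 × 10^3 mm (2 s.f., last digit at the 10^2 place).
17.069 × 0.855 = 14.593995 → 14.6 mm (3 s.f., last digit at the 10^-1 place).
Difference: 1217.306005 mm; keep the coarser place, 10^2.
Result: 1.2 × 10^3 mm.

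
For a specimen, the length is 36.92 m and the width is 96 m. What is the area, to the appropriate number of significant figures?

3.5 × 10³ m²

area = 36.92 m × 96 m = 3544.32 m².
36.92 has 4 significant figures; 96 has 2.
Division/multiplication keeps the fewest: 2 significant figures.
Rounded: 3.5 × 10³ m².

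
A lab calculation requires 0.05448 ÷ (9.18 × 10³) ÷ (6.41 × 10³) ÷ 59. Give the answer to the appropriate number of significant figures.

0.05448 ÷ (9.18 × 10³) ÷ (6.41 × 10³) ÷ 59 = 1.56922195798 × 10^-11…
Multiplication/division keeps the fewest significant figures: 0.05448 → 4 s.f., 9.18 × 10³ → 3 s.f., 6.41 × 10³ → 3 s.f., 59 → 2 s.f.; limit is 2.
Rounded to 2 significant figures: 1.6 × 10⁻¹¹.

1.6 × 10⁻¹¹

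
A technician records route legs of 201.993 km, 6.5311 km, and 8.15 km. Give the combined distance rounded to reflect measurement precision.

201.993 km + 6.5311 km + 8.15 km = 216.6741 km.
Addition/subtraction keeps the fewest decimal places: 201.993 → 3 decimal places, 6.5311 → 4 decimal places, 8.15 → 2 decimal places; limit is 2.
Rounded to 2 decimal places: 216.67 km.

216.67 km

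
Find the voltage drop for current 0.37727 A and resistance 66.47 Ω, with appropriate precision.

voltage drop = 0.37727 A × 66.47 Ω = 25.0771369 V.
0.37727 has 5 significant figures; 66.47 has 4.
Division/multiplication keeps the fewest: 4 significant figures.
Rounded: 25.08 V.

25.08 V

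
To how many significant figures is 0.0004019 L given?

0.0004019: leading zeros are not significant; zeros between nonzero digits are significant.

4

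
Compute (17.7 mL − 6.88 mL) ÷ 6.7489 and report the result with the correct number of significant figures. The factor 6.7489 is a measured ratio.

17.7 mL − 6.88 mL = 10.82 mL; the difference is limited to 1 decimal place (3 s.f.).
Carrying full precision, 10.82 ÷ 6.7489 = 1.60322422913… mL; 6.7489 has 5 s.f., so the result keeps min(3, 5) = 3 s.f.
Rounded to 3 significant figures: 1.60 mL.

1.60 mL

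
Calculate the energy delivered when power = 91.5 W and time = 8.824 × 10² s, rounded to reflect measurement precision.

energy delivered = 91.5 W × 8.824 × 10² s = 80739.6 J.
91.5 has 3 significant figures; 8.824 × 10² has 4.
Division/multiplication keeps the fewest: 3 significant figures.
Rounded: 8.07 × 10⁴ J.

8.07 × 10⁴ J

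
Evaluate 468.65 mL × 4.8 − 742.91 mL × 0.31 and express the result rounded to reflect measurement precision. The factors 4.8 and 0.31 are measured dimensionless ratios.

2.0 × 10³ mL

468.65 × 4.8 = 2249.52 → 2.2 × 10³ mL (2 s.f., last digit at the 10^2 place).
742.91 × 0.31 = 230.3021 → 2.3 × 10² mL (2 s.f., last digit at the 10^1 place).
Difference: 2019.2179 mL; keep the coarser place, 10^2.
Result: 2.0 × 10³ mL.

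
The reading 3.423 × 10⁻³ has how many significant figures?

4

3.423 × 10⁻³: in scientific notation every digit of the coefficient is significant.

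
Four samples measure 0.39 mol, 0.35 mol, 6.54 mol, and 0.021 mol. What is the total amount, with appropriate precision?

7.30 mol

0.39 mol + 0.35 mol + 6.54 mol + 0.021 mol = 7.301 mol.
Addition/subtraction keeps the fewest decimal places: 0.39 → 2 decimal places, 0.35 → 2 decimal places, 6.54 → 2 decimal places, 0.021 → 3 decimal places; limit is 2.
Rounded to 2 decimal places: 7.30 mol.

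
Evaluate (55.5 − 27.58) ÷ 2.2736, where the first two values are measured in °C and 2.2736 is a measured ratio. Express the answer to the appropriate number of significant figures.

12.3 °C

55.5 °C − 27.58 °C = 27.92 °C; the difference is limited to 1 decimal place (3 s.f.).
Carrying full precision, 27.92 ÷ 2.2736 = 12.2800844476… °C; 2.2736 has 5 s.f., so the result keeps min(3, 5) = 3 s.f.
Rounded to 3 significant figures: 12.3 °C.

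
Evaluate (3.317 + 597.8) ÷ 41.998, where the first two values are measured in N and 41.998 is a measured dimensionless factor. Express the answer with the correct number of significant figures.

14.31 N

3.317 N + 597.8 N = 601.117 N; the sum is limited to 1 decimal place (4 s.f.).
Carrying full precision, 601.117 ÷ 41.998 = 14.3129910948… N; 41.998 has 5 s.f., so the result keeps min(4, 5) = 4 s.f.
Rounded to 4 significant figures: 14.31 N.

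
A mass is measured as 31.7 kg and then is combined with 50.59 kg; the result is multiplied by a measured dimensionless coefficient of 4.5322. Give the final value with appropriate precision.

31.7 kg + 50.59 kg = 82.29 kg; the sum is limited to 1 decimal place (3 s.f.).
Carrying full precision, 82.29 × 4.5322 = 372.954738 kg; 4.5322 has 5 s.f., so the result keeps min(3, 5) = 3 s.f.
Rounded to 3 significant figures: 373 kg.

373 kg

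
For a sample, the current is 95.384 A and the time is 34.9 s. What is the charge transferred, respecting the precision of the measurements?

3.33 × 10³ C

charge transferred = 95.384 A × 34.9 s = 3328.9016 C.
95.384 has 5 significant figures; 34.9 has 3.
Division/multiplication keeps the fewest: 3 significant figures.
Rounded: 3.33 × 10³ C.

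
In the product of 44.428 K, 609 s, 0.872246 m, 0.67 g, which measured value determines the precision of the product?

0.67 g

44.428 K → 5 s.f.; 609 s → 3 s.f.; 0.872246 m → 6 s.f.; 0.67 g → 2 s.f.
The fewest is 2 significant figures, from 0.67 g.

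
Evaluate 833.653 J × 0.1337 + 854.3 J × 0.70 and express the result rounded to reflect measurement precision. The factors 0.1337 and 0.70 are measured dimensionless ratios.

7.1 × 10² J

833.653 × 0.1337 = 111.4594061 → 111.5 J (4 s.f., last digit at the 10^-1 place).
854.3 × 0.70 = 598.01 → 6.0 × 10² J (2 s.f., last digit at the 10^1 place).
Sum: 709.4694061 J; keep the coarser place, 10^1.
Result: 7.1 × 10² J.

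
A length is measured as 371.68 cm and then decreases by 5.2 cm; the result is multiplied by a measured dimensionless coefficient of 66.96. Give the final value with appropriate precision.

371.68 cm − 5.2 cm = 366.48 cm; the difference is limited to 1 decimal place (4 s.f.).
Carrying full precision, 366.48 × 66.96 = 24539.5008 cm; 66.96 has 4 s.f., so the result keeps min(4, 4) = 4 s.f.
Rounded to 4 significant figures: 2.454 × 10^4 cm.

2.454 × 10^4 cm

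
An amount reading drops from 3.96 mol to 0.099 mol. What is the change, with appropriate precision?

3.96 mol − 0.099 mol = 3.861 mol.
Addition/subtraction keeps the fewest decimal places: 3.96 → 2 decimal places, 0.099 → 3 decimal places; limit is 2.
Rounded to 2 decimal places: 3.86 mol.

3.86 mol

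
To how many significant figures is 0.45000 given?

5

0.45000: leading zeros are not significant; trailing zeros after a decimal point are significant.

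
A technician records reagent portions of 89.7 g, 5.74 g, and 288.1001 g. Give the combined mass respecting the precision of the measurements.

89.7 g + 5.74 g + 288.1001 g = 383.5401 g.
Addition/subtraction keeps the fewest decimal places: 89.7 → 1 decimal place, 5.74 → 2 decimal places, 288.1001 → 4 decimal places; limit is 1.
Rounded to 1 decimal place: 383.5 g.

383.5 g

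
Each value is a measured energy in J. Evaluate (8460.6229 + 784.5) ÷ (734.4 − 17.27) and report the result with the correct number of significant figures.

8460.6229 + 784.5 = 9245.1229, limited to 1 d.p. → 5 s.f.; 734.4 − 17.27 = 717.13, limited to 1 d.p. → 4 s.f.
Carrying full precision, 9245.1229 ÷ 717.13 = 12.891836766…; keep min(5, 4) = 4 s.f.
Rounded to 4 significant figures: 12.89.

12.89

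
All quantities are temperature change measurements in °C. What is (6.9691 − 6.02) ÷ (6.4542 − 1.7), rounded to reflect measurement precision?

0.20

6.9691 − 6.02 = 0.9491, limited to 2 d.p. → 2 s.f.; 6.4542 − 1.7 = 4.7542, limited to 1 d.p. → 2 s.f.
Carrying full precision, 0.9491 ÷ 4.7542 = 0.199634007825…; keep min(2, 2) = 2 s.f.
Rounded to 2 significant figures: 0.20.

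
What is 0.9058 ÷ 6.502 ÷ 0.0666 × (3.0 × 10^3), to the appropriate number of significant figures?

0.9058 ÷ 6.502 ÷ 0.0666 × (3.0 × 10^3) = 6275.26942507…
Multiplication/division keeps the fewest significant figures: 0.9058 → 4 s.f., 6.502 → 4 s.f., 0.0666 → 3 s.f., 3.0 × 10^3 → 2 s.f.; limit is 2.
Rounded to 2 significant figures: 6.3 × 10^3.

6.3 × 10^3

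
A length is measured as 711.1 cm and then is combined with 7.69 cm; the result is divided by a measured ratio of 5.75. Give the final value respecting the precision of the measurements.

125 cm

711.1 cm + 7.69 cm = 718.79 cm; the sum is limited to 1 decimal place (4 s.f.).
Carrying full precision, 718.79 ÷ 5.75 = 125.006956522… cm; 5.75 has 3 s.f., so the result keeps min(4, 3) = 3 s.f.
Rounded to 3 significant figures: 125 cm.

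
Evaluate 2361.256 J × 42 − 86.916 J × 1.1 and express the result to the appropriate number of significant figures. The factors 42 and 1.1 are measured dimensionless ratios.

9.9 × 10^4 J

2361.256 × 42 = 99172.752 → 9.9 × 10^4 J (2 s.f., last digit at the 10^3 place).
86.916 × 1.1 = 95.6076 → 96 J (2 s.f., last digit at the 10^0 place).
Difference: 99077.1444 J; keep the coarser place, 10^3.
Result: 9.9 × 10^4 J.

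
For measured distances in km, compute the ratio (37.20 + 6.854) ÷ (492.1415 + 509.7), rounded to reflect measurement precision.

0.04397

37.20 + 6.854 = 44.054, limited to 2 d.p. → 4 s.f.; 492.1415 + 509.7 = 1001.8415, limited to 1 d.p. → 5 s.f.
Carrying full precision, 44.054 ÷ 1001.8415 = 0.0439730236769…; keep min(4, 5) = 4 s.f.
Rounded to 4 significant figures: 0.04397.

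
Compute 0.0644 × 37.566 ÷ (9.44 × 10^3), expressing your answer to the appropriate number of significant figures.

0.0644 × 37.566 ÷ (9.44 × 10^3) = 0.000256276525424…
Multiplication/division keeps the fewest significant figures: 0.0644 → 3 s.f., 37.566 → 5 s.f., 9.44 × 10^3 → 3 s.f.; limit is 3.
Rounded to 3 significant figures: 2.56 × 10^-4.

2.56 × 10^-4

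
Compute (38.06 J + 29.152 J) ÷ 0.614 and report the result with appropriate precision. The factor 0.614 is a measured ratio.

38.06 J + 29.152 J = 67.212 J; the sum is limited to 2 decimal places (4 s.f.).
Carrying full precision, 67.212 ÷ 0.614 = 109.465798046… J; 0.614 has 3 s.f., so the result keeps min(4, 3) = 3 s.f.
Rounded to 3 significant figures: 109 J.

109 J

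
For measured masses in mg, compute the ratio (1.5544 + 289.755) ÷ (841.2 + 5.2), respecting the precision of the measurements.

0.3442

1.5544 + 289.755 = 291.3094, limited to 3 d.p. → 6 s.f.; 841.2 + 5.2 = 846.4, limited to 1 d.p. → 4 s.f.
Carrying full precision, 291.3094 ÷ 846.4 = 0.344174621928…; keep min(6, 4) = 4 s.f.
Rounded to 4 significant figures: 0.3442.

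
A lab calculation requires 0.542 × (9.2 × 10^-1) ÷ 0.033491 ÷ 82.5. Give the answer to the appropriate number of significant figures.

0.18

0.542 × (9.2 × 10^-1) ÷ 0.033491 ÷ 82.5 = 0.180470013201…
Multiplication/division keeps the fewest significant figures: 0.542 → 3 s.f., 9.2 × 10^-1 → 2 s.f., 0.033491 → 5 s.f., 82.5 → 3 s.f.; limit is 2.
Rounded to 2 significant figures: 0.18.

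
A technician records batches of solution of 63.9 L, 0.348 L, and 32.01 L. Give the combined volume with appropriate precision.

96.3 L

63.9 L + 0.348 L + 32.01 L = 96.258 L.
Addition/subtraction keeps the fewest decimal places: 63.9 → 1 decimal place, 0.348 → 3 decimal places, 32.01 → 2 decimal places; limit is 1.
Rounded to 1 decimal place: 96.3 L.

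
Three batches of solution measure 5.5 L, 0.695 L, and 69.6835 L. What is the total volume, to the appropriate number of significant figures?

5.5 L + 0.695 L + 69.6835 L = 75.8785 L.
Addition/subtraction keeps the fewest decimal places: 5.5 → 1 decimal place, 0.695 → 3 decimal places, 69.6835 → 4 decimal places; limit is 1.
Rounded to 1 decimal place: 75.9 L.

75.9 L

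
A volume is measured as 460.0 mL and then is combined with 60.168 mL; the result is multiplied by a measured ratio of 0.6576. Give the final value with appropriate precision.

460.0 mL + 60.168 mL = 520.168 mL; the sum is limited to 1 decimal place (4 s.f.).
Carrying full precision, 520.168 × 0.6576 = 342.0624768 mL; 0.6576 has 4 s.f., so the result keeps min(4, 4) = 4 s.f.
Rounded to 4 significant figures: 342.1 mL.

342.1 mL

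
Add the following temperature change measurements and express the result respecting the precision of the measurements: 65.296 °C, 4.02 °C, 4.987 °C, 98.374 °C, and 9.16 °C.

1.8184 × 10^2 °C

65.296 °C + 4.02 °C + 4.987 °C + 98.374 °C + 9.16 °C = 181.837 °C.
Addition/subtraction keeps the fewest decimal places: 65.296 → 3 decimal places, 4.02 → 2 decimal places, 4.987 → 3 decimal places, 98.374 → 3 decimal places, 9.16 → 2 decimal places; limit is 2.
Rounded to 2 decimal places: 1.8184 × 10^2 °C.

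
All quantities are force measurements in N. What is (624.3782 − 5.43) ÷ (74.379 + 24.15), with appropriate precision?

624.3782 − 5.43 = 618.9482, limited to 2 d.p. → 5 s.f.; 74.379 + 24.15 = 98.529, limited to 2 d.p. → 4 s.f.
Carrying full precision, 618.9482 ÷ 98.529 = 6.28188858103…; keep min(5, 4) = 4 s.f.
Rounded to 4 significant figures: 6.282.

6.282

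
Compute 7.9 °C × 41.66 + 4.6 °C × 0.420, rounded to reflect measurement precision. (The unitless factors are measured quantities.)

7.9 × 41.66 = 329.114 → 3.3 × 10^2 °C (2 s.f., last digit at the 10^1 place).
4.6 × 0.420 = 1.932 → 1.9 °C (2 s.f., last digit at the 10^-1 place).
Sum: 331.046 °C; keep the coarser place, 10^1.
Result: 3.3 × 10^2 °C.

3.3 × 10^2 °C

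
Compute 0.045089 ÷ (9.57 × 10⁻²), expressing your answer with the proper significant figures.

0.045089 ÷ (9.57 × 10⁻²) = 0.471149425287…
Multiplication/division keeps the fewest significant figures: 0.045089 → 5 s.f., 9.57 × 10⁻² → 3 s.f.; limit is 3.
Rounded to 3 significant figures: 0.471.

0.471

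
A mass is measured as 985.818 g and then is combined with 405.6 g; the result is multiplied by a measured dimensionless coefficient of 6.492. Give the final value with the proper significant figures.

985.818 g + 405.6 g = 1391.418 g; the sum is limited to 1 decimal place (5 s.f.).
Carrying full precision, 1391.418 × 6.492 = 9033.085656 g; 6.492 has 4 s.f., so the result keeps min(5, 4) = 4 s.f.
Rounded to 4 significant figures: 9.033 × 10³ g.

9.033 × 10³ g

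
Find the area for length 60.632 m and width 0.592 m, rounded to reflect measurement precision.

35.9 m²

area = 60.632 m × 0.592 m = 35.894144 m².
60.632 has 5 significant figures; 0.592 has 3.
Division/multiplication keeps the fewest: 3 significant figures.
Rounded: 35.9 m².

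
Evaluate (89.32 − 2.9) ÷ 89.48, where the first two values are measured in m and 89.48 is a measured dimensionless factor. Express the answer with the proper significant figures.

0.966 m

89.32 m − 2.9 m = 86.42 m; the difference is limited to 1 decimal place (3 s.f.).
Carrying full precision, 86.42 ÷ 89.48 = 0.965802413947… m; 89.48 has 4 s.f., so the result keeps min(3, 4) = 3 s.f.
Rounded to 3 significant figures: 0.966 m.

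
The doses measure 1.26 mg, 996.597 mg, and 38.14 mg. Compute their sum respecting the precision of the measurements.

1036.00 mg

1.26 mg + 996.597 mg + 38.14 mg = 1035.997 mg.
Addition/subtraction keeps the fewest decimal places: 1.26 → 2 decimal places, 996.597 → 3 decimal places, 38.14 → 2 decimal places; limit is 2.
Rounded to 2 decimal places: 1036.00 mg.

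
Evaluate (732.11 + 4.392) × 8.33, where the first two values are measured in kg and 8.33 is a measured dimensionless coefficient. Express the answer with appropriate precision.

732.11 kg + 4.392 kg = 736.502 kg; the sum is limited to 2 decimal places (5 s.f.).
Carrying full precision, 736.502 × 8.33 = 6135.06166 kg; 8.33 has 3 s.f., so the result keeps min(5, 3) = 3 s.f.
Rounded to 3 significant figures: 6.14 × 10³ kg.

6.14 × 10³ kg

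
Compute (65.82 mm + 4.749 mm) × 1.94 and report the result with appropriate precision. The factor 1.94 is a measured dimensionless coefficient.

137 mm

65.82 mm + 4.749 mm = 70.569 mm; the sum is limited to 2 decimal places (4 s.f.).
Carrying full precision, 70.569 × 1.94 = 136.90386 mm; 1.94 has 3 s.f., so the result keeps min(4, 3) = 3 s.f.
Rounded to 3 significant figures: 137 mm.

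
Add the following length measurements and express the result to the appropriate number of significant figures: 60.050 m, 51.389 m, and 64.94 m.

1.7638 × 10² m

60.050 m + 51.389 m + 64.94 m = 176.379 m.
Addition/subtraction keeps the fewest decimal places: 60.050 → 3 decimal places, 51.389 → 3 decimal places, 64.94 → 2 decimal places; limit is 2.
Rounded to 2 decimal places: 1.7638 × 10² m.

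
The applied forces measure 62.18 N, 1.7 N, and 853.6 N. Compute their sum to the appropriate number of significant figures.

917.5 N

62.18 N + 1.7 N + 853.6 N = 917.48 N.
Addition/subtraction keeps the fewest decimal places: 62.18 → 2 decimal places, 1.7 → 1 decimal place, 853.6 → 1 decimal place; limit is 1.
Rounded to 1 decimal place: 917.5 N.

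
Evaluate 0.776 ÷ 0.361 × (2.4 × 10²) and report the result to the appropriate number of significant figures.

5.2 × 10²

0.776 ÷ 0.361 × (2.4 × 10²) = 515.900277008…
Multiplication/division keeps the fewest significant figures: 0.776 → 3 s.f., 0.361 → 3 s.f., 2.4 × 10² → 2 s.f.; limit is 2.
Rounded to 2 significant figures: 5.2 × 10².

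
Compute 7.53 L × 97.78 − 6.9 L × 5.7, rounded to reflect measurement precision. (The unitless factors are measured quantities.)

697 L

7.53 × 97.78 = 736.2834 → 736 L (3 s.f., last digit at the 10^0 place).
6.9 × 5.7 = 39.33 → 39 L (2 s.f., last digit at the 10^0 place).
Difference: 696.9534 L; keep the coarser place, 10^0.
Result: 697 L.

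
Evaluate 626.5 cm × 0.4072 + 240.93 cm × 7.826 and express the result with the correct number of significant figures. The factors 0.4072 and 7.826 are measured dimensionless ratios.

626.5 × 0.4072 = 255.1108 → 255.1 cm (4 s.f., last digit at the 10^-1 place).
240.93 × 7.826 = 1885.51818 → 1886 cm (4 s.f., last digit at the 10^0 place).
Sum: 2140.62898 cm; keep the coarser place, 10^0.
Result: 2141 cm.

2141 cm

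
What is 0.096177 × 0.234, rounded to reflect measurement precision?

0.096177 × 0.234 = 0.022505418
Multiplication/division keeps the fewest significant figures: 0.096177 → 5 s.f., 0.234 → 3 s.f.; limit is 3.
Rounded to 3 significant figures: 0.0225.

0.0225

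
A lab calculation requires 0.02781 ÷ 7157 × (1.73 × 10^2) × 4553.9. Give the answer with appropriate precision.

0.02781 ÷ 7157 × (1.73 × 10^2) × 4553.9 = 3.06125540129…
Multiplication/division keeps the fewest significant figures: 0.02781 → 4 s.f., 7157 → 4 s.f., 1.73 × 10^2 → 3 s.f., 4553.9 → 5 s.f.; limit is 3.
Rounded to 3 significant figures: 3.06.

3.06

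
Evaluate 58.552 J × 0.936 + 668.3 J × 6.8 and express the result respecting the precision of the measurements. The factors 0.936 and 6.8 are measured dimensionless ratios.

58.552 × 0.936 = 54.804672 → 54.8 J (3 s.f., last digit at the 10^-1 place).
668.3 × 6.8 = 4544.44 → 4.5 × 10^3 J (2 s.f., last digit at the 10^2 place).
Sum: 4599.244672 J; keep the coarser place, 10^2.
Result: 4.6 × 10^3 J.

4.6 × 10^3 J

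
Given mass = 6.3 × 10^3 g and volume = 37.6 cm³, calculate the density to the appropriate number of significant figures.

1.7 × 10^2 g/cm³

density = 6.3 × 10^3 g ÷ 37.6 cm³ = 167.553191489… g/cm³.
6.3 × 10^3 has 2 significant figures; 37.6 has 3.
Division/multiplication keeps the fewest: 2 significant figures.
Rounded: 1.7 × 10^2 g/cm³.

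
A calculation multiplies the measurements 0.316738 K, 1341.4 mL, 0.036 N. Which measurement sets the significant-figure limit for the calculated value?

0.316738 K → 6 s.f.; 1341.4 mL → 5 s.f.; 0.036 N → 2 s.f.
The fewest is 2 significant figures, from 0.036 N.

0.036 N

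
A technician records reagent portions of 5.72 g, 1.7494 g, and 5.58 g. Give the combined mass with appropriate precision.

5.72 g + 1.7494 g + 5.58 g = 13.0494 g.
Addition/subtraction keeps the fewest decimal places: 5.72 → 2 decimal places, 1.7494 → 4 decimal places, 5.58 → 2 decimal places; limit is 2.
Rounded to 2 decimal places: 13.05 g.

13.05 g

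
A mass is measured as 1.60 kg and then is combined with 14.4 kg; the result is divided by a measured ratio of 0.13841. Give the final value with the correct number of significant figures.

1.60 kg + 14.4 kg = 16.00 kg; the sum is limited to 1 decimal place (3 s.f.).
Carrying full precision, 16.00 ÷ 0.13841 = 115.598583917… kg; 0.13841 has 5 s.f., so the result keeps min(3, 5) = 3 s.f.
Rounded to 3 significant figures: 116 kg.

116 kg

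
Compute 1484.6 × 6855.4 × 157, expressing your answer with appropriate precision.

1.60 × 10⁹

1484.6 × 6855.4 × 157 = 1.59787171388 × 10^9
Multiplication/division keeps the fewest significant figures: 1484.6 → 5 s.f., 6855.4 → 5 s.f., 157 → 3 s.f.; limit is 3.
Rounded to 3 significant figures: 1.60 × 10⁹.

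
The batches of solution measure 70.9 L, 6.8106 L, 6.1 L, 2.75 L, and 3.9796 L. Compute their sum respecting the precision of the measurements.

90.5 L

70.9 L + 6.8106 L + 6.1 L + 2.75 L + 3.9796 L = 90.5402 L.
Addition/subtraction keeps the fewest decimal places: 70.9 → 1 decimal place, 6.8106 → 4 decimal places, 6.1 → 1 decimal place, 2.75 → 2 decimal places, 3.9796 → 4 decimal places; limit is 1.
Rounded to 1 decimal place: 90.5 L.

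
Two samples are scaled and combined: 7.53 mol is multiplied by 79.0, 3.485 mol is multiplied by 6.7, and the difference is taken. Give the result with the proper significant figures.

572 mol

7.53 × 79.0 = 594.87 → 595 mol (3 s.f., last digit at the 10^0 place).
3.485 × 6.7 = 23.3495 → 23 mol (2 s.f., last digit at the 10^0 place).
Difference: 571.5205 mol; keep the coarser place, 10^0.
Result: 572 mol.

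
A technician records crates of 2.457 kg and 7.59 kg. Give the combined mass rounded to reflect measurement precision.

2.457 kg + 7.59 kg = 10.047 kg.
Addition/subtraction keeps the fewest decimal places: 2.457 → 3 decimal places, 7.59 → 2 decimal places; limit is 2.
Rounded to 2 decimal places: 10.05 kg.

10.05 kg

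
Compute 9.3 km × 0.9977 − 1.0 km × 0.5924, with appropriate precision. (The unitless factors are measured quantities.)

8.7 km

9.3 × 0.9977 = 9.27861 → 9.3 km (2 s.f., last digit at the 10^-1 place).
1.0 × 0.5924 = 0.5924 → 0.59 km (2 s.f., last digit at the 10^-2 place).
Difference: 8.68621 km; keep the coarser place, 10^-1.
Result: 8.7 km.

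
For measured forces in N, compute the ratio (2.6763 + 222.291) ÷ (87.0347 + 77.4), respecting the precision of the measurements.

2.6763 + 222.291 = 224.9673, limited to 3 d.p. → 6 s.f.; 87.0347 + 77.4 = 164.4347, limited to 1 d.p. → 4 s.f.
Carrying full precision, 224.9673 ÷ 164.4347 = 1.36812546257…; keep min(6, 4) = 4 s.f.
Rounded to 4 significant figures: 1.368.

1.368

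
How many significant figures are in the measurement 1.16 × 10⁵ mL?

1.16 × 10⁵: in scientific notation every digit of the coefficient is significant.

3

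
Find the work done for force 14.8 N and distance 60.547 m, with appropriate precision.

work done = 14.8 N × 60.547 m = 896.0956 J.
14.8 has 3 significant figures; 60.547 has 5.
Division/multiplication keeps the fewest: 3 significant figures.
Rounded: 896 J.

896 J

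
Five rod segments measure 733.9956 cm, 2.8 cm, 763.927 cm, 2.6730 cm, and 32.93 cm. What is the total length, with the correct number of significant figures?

733.9956 cm + 2.8 cm + 763.927 cm + 2.6730 cm + 32.93 cm = 1536.3256 cm.
Addition/subtraction keeps the fewest decimal places: 733.9956 → 4 decimal places, 2.8 → 1 decimal place, 763.927 → 3 decimal places, 2.6730 → 4 decimal places, 32.93 → 2 decimal places; limit is 1.
Rounded to 1 decimal place: 1536.3 cm.

1536.3 cm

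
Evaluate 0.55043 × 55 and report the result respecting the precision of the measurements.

0.55043 × 55 = 30.27365
Multiplication/division keeps the fewest significant figures: 0.55043 → 5 s.f., 55 → 2 s.f.; limit is 2.
Rounded to 2 significant figures: 3.0 × 10¹.

3.0 × 10¹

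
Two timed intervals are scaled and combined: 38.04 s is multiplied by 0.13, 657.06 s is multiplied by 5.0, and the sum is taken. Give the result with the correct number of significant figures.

3.3 × 10^3 s

38.04 × 0.13 = 4.9452 → 4.9 s (2 s.f., last digit at the 10^-1 place).
657.06 × 5.0 = 3285.3 → 3.3 × 10^3 s (2 s.f., last digit at the 10^2 place).
Sum: 3290.2452 s; keep the coarser place, 10^2.
Result: 3.3 × 10^3 s.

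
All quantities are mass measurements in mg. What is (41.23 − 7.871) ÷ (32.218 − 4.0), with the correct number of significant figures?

41.23 − 7.871 = 33.359, limited to 2 d.p. → 4 s.f.; 32.218 − 4.0 = 28.218, limited to 1 d.p. → 3 s.f.
Carrying full precision, 33.359 ÷ 28.218 = 1.1821886739…; keep min(4, 3) = 3 s.f.
Rounded to 3 significant figures: 1.18.

1.18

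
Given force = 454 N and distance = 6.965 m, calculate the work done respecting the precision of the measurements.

3.16 × 10^3 J

work done = 454 N × 6.965 m = 3162.11 J.
454 has 3 significant figures; 6.965 has 4.
Division/multiplication keeps the fewest: 3 significant figures.
Rounded: 3.16 × 10^3 J.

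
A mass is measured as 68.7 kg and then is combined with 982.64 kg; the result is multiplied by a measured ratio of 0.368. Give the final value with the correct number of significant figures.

387 kg

68.7 kg + 982.64 kg = 1051.34 kg; the sum is limited to 1 decimal place (5 s.f.).
Carrying full precision, 1051.34 × 0.368 = 386.89312 kg; 0.368 has 3 s.f., so the result keeps min(5, 3) = 3 s.f.
Rounded to 3 significant figures: 387 kg.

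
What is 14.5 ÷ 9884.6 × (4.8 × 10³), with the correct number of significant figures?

7.0

14.5 ÷ 9884.6 × (4.8 × 10³) = 7.04125609534…
Multiplication/division keeps the fewest significant figures: 14.5 → 3 s.f., 9884.6 → 5 s.f., 4.8 × 10³ → 2 s.f.; limit is 2.
Rounded to 2 significant figures: 7.0.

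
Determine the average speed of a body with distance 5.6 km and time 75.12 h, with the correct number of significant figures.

0.075 km/h

average speed = 5.6 km ÷ 75.12 h = 0.0745473908413… km/h.
5.6 has 2 significant figures; 75.12 has 4.
Division/multiplication keeps the fewest: 2 significant figures.
Rounded: 0.075 km/h.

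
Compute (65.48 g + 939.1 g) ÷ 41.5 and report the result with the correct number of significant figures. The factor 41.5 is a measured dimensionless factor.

65.48 g + 939.1 g = 1004.58 g; the sum is limited to 1 decimal place (5 s.f.).
Carrying full precision, 1004.58 ÷ 41.5 = 24.206746988… g; 41.5 has 3 s.f., so the result keeps min(5, 3) = 3 s.f.
Rounded to 3 significant figures: 24.2 g.

24.2 g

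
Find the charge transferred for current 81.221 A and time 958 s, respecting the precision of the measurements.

7.78 × 10^4 C

charge transferred = 81.221 A × 958 s = 77809.718 C.
81.221 has 5 significant figures; 958 has 3.
Division/multiplication keeps the fewest: 3 significant figures.
Rounded: 7.78 × 10^4 C.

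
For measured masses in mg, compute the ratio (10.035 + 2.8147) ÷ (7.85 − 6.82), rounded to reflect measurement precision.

10.035 + 2.8147 = 12.8497, limited to 3 d.p. → 5 s.f.; 7.85 − 6.82 = 1.03, limited to 2 d.p. → 3 s.f.
Carrying full precision, 12.8497 ÷ 1.03 = 12.4754368932…; keep min(5, 3) = 3 s.f.
Rounded to 3 significant figures: 12.5.

12.5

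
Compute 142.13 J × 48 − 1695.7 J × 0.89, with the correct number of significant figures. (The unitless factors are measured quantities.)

5.3 × 10^3 J

142.13 × 48 = 6822.24 → 6.8 × 10^3 J (2 s.f., last digit at the 10^2 place).
1695.7 × 0.89 = 1509.173 → 1.5 × 10^3 J (2 s.f., last digit at the 10^2 place).
Difference: 5313.067 J; keep the coarser place, 10^2.
Result: 5.3 × 10^3 J.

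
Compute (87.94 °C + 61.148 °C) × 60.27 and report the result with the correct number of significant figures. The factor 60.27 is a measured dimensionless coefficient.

8986 °C

87.94 °C + 61.148 °C = 149.088 °C; the sum is limited to 2 decimal places (5 s.f.).
Carrying full precision, 149.088 × 60.27 = 8985.53376 °C; 60.27 has 4 s.f., so the result keeps min(5, 4) = 4 s.f.
Rounded to 4 significant figures: 8986 °C.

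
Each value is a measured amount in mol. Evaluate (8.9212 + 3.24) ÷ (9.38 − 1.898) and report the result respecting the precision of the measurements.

8.9212 + 3.24 = 12.1612, limited to 2 d.p. → 4 s.f.; 9.38 − 1.898 = 7.482, limited to 2 d.p. → 3 s.f.
Carrying full precision, 12.1612 ÷ 7.482 = 1.6253942796…; keep min(4, 3) = 3 s.f.
Rounded to 3 significant figures: 1.63.

1.63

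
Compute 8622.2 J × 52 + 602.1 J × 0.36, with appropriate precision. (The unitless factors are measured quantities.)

4.5 × 10^5 J

8622.2 × 52 = 448354.4 → 4.5 × 10^5 J (2 s.f., last digit at the 10^4 place).
602.1 × 0.36 = 216.756 → 2.2 × 10^2 J (2 s.f., last digit at the 10^1 place).
Sum: 448571.156 J; keep the coarser place, 10^4.
Result: 4.5 × 10^5 J.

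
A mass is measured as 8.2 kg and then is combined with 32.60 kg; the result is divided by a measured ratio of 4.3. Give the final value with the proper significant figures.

9.5 kg

8.2 kg + 32.60 kg = 40.80 kg; the sum is limited to 1 decimal place (3 s.f.).
Carrying full precision, 40.80 ÷ 4.3 = 9.48837209302… kg; 4.3 has 2 s.f., so the result keeps min(3, 2) = 2 s.f.
Rounded to 2 significant figures: 9.5 kg.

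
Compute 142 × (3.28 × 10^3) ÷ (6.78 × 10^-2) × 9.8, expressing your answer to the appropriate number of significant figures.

142 × (3.28 × 10^3) ÷ (6.78 × 10^-2) × 9.8 = 67322241.8879…
Multiplication/division keeps the fewest significant figures: 142 → 3 s.f., 3.28 × 10^3 → 3 s.f., 6.78 × 10^-2 → 3 s.f., 9.8 → 2 s.f.; limit is 2.
Rounded to 2 significant figures: 6.7 × 10^7.

6.7 × 10^7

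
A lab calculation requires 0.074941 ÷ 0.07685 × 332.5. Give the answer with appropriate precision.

324.2

0.074941 ÷ 0.07685 × 332.5 = 324.240500976…
Multiplication/division keeps the fewest significant figures: 0.074941 → 5 s.f., 0.07685 → 4 s.f., 332.5 → 4 s.f.; limit is 4.
Rounded to 4 significant figures: 324.2.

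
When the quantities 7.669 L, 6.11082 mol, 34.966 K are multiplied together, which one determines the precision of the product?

7.669 L

7.669 L → 4 s.f.; 6.11082 mol → 6 s.f.; 34.966 K → 5 s.f.
The fewest is 4 significant figures, from 7.669 L.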